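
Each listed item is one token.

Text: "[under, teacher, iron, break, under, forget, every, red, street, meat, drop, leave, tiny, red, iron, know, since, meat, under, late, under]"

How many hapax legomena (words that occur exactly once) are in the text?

Frequencies: under:4, iron:2, red:2, meat:2, teacher:1, break:1, forget:1, every:1, street:1, drop:1, leave:1, tiny:1, know:1, since:1, late:1
Hapax (freq=1): break, drop, every, forget, know, late, leave, since, street, teacher, tiny

11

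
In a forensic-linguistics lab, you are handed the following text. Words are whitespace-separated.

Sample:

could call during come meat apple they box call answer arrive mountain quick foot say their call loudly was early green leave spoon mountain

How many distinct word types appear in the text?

21

Distinct types: {answer, apple, arrive, box, call, come, could, during, early, foot, green, leave, loudly, meat, mountain, quick, say, spoon, their, they, was}
V = 21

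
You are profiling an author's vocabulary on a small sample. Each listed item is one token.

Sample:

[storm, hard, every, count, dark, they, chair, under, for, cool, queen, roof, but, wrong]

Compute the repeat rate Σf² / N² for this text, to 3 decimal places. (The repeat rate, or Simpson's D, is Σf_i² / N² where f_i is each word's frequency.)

0.071

Frequencies: storm:1, hard:1, every:1, count:1, dark:1, they:1, chair:1, under:1, for:1, cool:1, queen:1, roof:1, but:1, wrong:1
Σf² = 14; N² = 196
Repeat rate = 14 / 196 = 0.071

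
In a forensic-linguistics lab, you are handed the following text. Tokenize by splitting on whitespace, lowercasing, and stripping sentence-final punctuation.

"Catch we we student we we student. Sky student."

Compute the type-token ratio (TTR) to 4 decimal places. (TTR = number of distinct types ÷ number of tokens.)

N = 9 tokens, V = 4 types.
TTR = V / N = 4 / 9 = 0.4444

0.4444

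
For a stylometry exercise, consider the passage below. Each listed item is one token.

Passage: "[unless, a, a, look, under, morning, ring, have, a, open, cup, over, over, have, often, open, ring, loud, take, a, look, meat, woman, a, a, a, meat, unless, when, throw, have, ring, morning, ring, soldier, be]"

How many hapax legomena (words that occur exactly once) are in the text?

10

Frequencies: a:7, ring:4, have:3, unless:2, look:2, morning:2, open:2, over:2, meat:2, under:1, cup:1, often:1, loud:1, take:1, woman:1, when:1, throw:1, soldier:1, be:1
Hapax (freq=1): be, cup, loud, often, soldier, take, throw, under, when, woman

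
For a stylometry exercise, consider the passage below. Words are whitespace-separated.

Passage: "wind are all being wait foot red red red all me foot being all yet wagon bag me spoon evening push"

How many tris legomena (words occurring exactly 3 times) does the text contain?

2

Frequencies: all:3, red:3, being:2, foot:2, me:2, wind:1, are:1, wait:1, yet:1, wagon:1, bag:1, spoon:1, evening:1, push:1
Words with frequency 3: all, red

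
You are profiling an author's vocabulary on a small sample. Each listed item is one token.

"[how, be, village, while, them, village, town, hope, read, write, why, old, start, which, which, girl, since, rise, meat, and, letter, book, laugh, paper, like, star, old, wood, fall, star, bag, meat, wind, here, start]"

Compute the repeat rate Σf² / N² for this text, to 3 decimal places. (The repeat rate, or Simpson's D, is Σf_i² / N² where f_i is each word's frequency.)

0.038

Frequencies: village:2, old:2, start:2, which:2, meat:2, star:2, how:1, be:1, while:1, them:1, town:1, hope:1, read:1, write:1, why:1, girl:1, since:1, rise:1, and:1, letter:1, … (9 more, each freq 1)
Σf² = 47; N² = 1225
Repeat rate = 47 / 1225 = 0.038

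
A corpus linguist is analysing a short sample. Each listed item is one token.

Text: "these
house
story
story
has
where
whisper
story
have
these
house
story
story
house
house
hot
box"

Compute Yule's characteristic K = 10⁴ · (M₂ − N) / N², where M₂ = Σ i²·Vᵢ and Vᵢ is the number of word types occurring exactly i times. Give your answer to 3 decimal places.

Frequencies: story:5, house:4, these:2, has:1, where:1, whisper:1, have:1, hot:1, box:1
N = 17. Frequency spectrum: V_1=6, V_2=1, V_4=1, V_5=1
M₂ = 1²·6 + 2²·1 + 4²·1 + 5²·1 = 51
K = 10000 × (51 − 17) / 17² = 1176.471

1176.471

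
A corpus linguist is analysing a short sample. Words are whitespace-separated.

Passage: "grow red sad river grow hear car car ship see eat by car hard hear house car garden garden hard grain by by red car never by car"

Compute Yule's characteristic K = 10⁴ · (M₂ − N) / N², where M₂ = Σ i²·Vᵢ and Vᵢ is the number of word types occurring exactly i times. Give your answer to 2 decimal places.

663.27

Frequencies: car:6, by:4, grow:2, red:2, hear:2, hard:2, garden:2, sad:1, river:1, ship:1, see:1, eat:1, house:1, grain:1, never:1
N = 28. Frequency spectrum: V_1=8, V_2=5, V_4=1, V_6=1
M₂ = 1²·8 + 2²·5 + 4²·1 + 6²·1 = 80
K = 10000 × (80 − 28) / 28² = 663.27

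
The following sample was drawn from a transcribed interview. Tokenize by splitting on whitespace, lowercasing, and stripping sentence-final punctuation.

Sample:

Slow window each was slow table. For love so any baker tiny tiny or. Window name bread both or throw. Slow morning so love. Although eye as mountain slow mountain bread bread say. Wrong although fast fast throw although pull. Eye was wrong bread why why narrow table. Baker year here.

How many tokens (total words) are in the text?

Tokens: slow, window, each, was, slow, table, for, love, so, any, baker, tiny, tiny, or, window, name, bread, both, or, throw, slow, morning, so, love, although, eye, as, mountain, slow, mountain, bread, bread, say, wrong, although, fast, fast, throw, although, pull, eye, was, wrong, bread, why, why, narrow, table, baker, year, here
N = 51

51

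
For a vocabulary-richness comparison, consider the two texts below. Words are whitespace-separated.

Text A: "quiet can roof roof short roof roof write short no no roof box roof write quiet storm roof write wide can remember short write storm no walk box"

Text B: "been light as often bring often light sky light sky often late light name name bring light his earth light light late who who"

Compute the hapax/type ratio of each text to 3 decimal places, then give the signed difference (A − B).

-0.091

A: hapax=3, V=11, ratio=0.273
B: hapax=4, V=11, ratio=0.364
Difference = 0.273 − 0.364 = -0.091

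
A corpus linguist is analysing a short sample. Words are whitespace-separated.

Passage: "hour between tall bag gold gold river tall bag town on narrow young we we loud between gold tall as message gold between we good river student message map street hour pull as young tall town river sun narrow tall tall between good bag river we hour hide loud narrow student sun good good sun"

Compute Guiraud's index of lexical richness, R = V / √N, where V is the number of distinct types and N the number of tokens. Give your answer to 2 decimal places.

N = 55, V = 21.
√N = 7.416198
R = 21 / 7.416198 = 2.83

2.83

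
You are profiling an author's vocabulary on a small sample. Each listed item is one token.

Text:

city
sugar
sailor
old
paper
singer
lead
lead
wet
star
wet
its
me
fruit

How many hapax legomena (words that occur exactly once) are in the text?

Frequencies: lead:2, wet:2, city:1, sugar:1, sailor:1, old:1, paper:1, singer:1, star:1, its:1, me:1, fruit:1
Hapax (freq=1): city, fruit, its, me, old, paper, sailor, singer, star, sugar

10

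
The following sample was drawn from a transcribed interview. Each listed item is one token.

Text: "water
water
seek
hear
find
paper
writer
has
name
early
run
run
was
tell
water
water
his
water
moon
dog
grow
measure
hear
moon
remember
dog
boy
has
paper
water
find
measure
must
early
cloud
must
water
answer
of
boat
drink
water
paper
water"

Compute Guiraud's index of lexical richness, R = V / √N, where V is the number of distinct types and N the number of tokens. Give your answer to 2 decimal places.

3.77

N = 44, V = 25.
√N = 6.633250
R = 25 / 6.633250 = 3.77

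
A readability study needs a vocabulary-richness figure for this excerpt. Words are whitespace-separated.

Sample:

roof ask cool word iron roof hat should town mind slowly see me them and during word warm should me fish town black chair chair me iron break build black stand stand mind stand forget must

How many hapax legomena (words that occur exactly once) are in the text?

14

Frequencies: me:3, stand:3, roof:2, word:2, iron:2, should:2, town:2, mind:2, black:2, chair:2, ask:1, cool:1, hat:1, slowly:1, see:1, them:1, and:1, during:1, warm:1, fish:1, … (4 more, each freq 1)
Hapax (freq=1): and, ask, break, build, cool, during, fish, forget, hat, must, see, slowly, them, warm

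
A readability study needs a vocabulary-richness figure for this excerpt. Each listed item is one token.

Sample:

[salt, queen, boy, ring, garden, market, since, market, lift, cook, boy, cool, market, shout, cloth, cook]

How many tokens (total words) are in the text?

16

Tokens: salt, queen, boy, ring, garden, market, since, market, lift, cook, boy, cool, market, shout, cloth, cook
N = 16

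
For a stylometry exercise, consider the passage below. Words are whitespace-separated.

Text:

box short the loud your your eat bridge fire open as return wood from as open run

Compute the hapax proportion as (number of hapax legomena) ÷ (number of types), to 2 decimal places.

Frequencies: your:2, open:2, as:2, box:1, short:1, the:1, loud:1, eat:1, bridge:1, fire:1, return:1, wood:1, from:1, run:1
Hapax count = 11; type count = 14.
Ratio = 11 / 14 = 0.79

0.79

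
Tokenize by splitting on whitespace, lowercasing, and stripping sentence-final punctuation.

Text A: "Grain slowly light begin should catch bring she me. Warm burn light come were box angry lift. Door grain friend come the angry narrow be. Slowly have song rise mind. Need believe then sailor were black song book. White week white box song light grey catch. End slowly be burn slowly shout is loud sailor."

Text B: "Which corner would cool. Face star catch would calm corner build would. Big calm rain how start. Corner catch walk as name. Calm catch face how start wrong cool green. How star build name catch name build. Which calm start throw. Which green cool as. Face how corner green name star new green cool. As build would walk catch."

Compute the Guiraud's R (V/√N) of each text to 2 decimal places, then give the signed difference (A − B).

A: V=38, N=55, R=5.12
B: V=20, N=59, R=2.60
Difference = 5.12 − 2.60 = 2.52

2.52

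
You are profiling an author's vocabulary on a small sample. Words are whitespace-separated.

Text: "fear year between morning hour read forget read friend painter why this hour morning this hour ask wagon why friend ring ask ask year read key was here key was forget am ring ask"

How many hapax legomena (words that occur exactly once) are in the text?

Frequencies: ask:4, hour:3, read:3, year:2, morning:2, forget:2, friend:2, why:2, this:2, ring:2, key:2, was:2, fear:1, between:1, painter:1, wagon:1, here:1, am:1
Hapax (freq=1): am, between, fear, here, painter, wagon

6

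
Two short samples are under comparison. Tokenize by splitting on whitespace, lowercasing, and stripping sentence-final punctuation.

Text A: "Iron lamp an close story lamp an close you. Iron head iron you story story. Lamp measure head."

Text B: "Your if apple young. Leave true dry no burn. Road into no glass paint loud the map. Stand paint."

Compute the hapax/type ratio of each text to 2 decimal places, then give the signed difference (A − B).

-0.75

A: hapax=1, V=8, ratio=0.13
B: hapax=15, V=17, ratio=0.88
Difference = 0.13 − 0.88 = -0.75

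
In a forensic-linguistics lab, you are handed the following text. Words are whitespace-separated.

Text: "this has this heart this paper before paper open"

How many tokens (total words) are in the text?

Tokens: this, has, this, heart, this, paper, before, paper, open
N = 9

9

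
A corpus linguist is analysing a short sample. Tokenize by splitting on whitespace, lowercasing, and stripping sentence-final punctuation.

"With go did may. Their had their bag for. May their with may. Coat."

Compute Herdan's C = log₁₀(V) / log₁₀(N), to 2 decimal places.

N = 14, V = 9.
log₁₀(V) = 0.954243, log₁₀(N) = 1.146128
C = 0.954243 / 1.146128 = 0.83

0.83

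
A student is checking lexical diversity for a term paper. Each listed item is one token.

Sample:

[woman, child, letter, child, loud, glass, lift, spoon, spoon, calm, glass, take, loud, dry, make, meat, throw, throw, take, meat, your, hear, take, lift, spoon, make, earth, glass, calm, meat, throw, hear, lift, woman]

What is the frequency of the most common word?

3

Frequencies: glass:3, lift:3, spoon:3, take:3, meat:3, throw:3, woman:2, child:2, loud:2, calm:2, make:2, hear:2, letter:1, dry:1, your:1, earth:1
Most common: 'glass' with frequency 3.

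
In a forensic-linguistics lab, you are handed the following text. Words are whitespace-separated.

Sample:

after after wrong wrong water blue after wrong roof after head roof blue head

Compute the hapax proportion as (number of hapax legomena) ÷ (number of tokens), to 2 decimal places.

Frequencies: after:4, wrong:3, blue:2, roof:2, head:2, water:1
Hapax count = 1; token count = 14.
Ratio = 1 / 14 = 0.07

0.07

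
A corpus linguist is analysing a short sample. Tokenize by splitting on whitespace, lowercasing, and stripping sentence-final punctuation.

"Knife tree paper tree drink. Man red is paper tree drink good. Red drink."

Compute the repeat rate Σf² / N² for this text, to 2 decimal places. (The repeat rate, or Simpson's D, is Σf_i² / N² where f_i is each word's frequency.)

Frequencies: tree:3, drink:3, paper:2, red:2, knife:1, man:1, is:1, good:1
Σf² = 30; N² = 196
Repeat rate = 30 / 196 = 0.15

0.15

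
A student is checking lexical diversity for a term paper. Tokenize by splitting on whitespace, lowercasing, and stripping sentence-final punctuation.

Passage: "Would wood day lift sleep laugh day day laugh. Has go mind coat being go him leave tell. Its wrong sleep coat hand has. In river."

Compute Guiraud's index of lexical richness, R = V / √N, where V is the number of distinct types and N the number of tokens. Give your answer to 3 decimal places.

N = 26, V = 19.
√N = 5.099020
R = 19 / 5.099020 = 3.726

3.726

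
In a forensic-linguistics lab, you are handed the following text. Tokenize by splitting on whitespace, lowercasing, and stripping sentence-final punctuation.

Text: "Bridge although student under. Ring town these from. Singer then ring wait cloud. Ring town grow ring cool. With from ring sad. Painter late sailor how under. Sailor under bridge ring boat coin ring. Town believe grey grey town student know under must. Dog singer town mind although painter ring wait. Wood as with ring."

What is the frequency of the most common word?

9

Frequencies: ring:9, town:5, under:4, bridge:2, although:2, student:2, from:2, singer:2, wait:2, with:2, painter:2, sailor:2, grey:2, these:1, then:1, cloud:1, grow:1, cool:1, sad:1, late:1, … (10 more, each freq 1)
Most common: 'ring' with frequency 9.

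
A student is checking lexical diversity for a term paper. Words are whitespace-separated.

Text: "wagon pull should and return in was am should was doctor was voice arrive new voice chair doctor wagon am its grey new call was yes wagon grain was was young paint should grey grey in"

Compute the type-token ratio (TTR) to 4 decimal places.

N = 36 tokens, V = 20 types.
TTR = V / N = 20 / 36 = 0.5556

0.5556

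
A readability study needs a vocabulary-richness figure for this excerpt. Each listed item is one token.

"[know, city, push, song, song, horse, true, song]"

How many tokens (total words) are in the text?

Tokens: know, city, push, song, song, horse, true, song
N = 8

8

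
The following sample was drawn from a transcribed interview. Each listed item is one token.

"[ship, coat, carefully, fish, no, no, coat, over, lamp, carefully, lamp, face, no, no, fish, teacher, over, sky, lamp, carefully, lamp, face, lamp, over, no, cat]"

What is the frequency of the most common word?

5

Frequencies: no:5, lamp:5, carefully:3, over:3, coat:2, fish:2, face:2, ship:1, teacher:1, sky:1, cat:1
Most common: 'no' with frequency 5.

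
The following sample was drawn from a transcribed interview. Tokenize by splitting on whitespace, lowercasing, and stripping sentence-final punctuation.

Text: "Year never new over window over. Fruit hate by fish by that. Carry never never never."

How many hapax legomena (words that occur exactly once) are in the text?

8

Frequencies: never:4, over:2, by:2, year:1, new:1, window:1, fruit:1, hate:1, fish:1, that:1, carry:1
Hapax (freq=1): carry, fish, fruit, hate, new, that, window, year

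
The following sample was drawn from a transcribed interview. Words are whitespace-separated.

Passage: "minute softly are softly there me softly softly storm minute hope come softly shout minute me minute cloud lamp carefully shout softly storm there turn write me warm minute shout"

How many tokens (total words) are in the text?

30

Tokens: minute, softly, are, softly, there, me, softly, softly, storm, minute, hope, come, softly, shout, minute, me, minute, cloud, lamp, carefully, shout, softly, storm, there, turn, write, me, warm, minute, shout
N = 30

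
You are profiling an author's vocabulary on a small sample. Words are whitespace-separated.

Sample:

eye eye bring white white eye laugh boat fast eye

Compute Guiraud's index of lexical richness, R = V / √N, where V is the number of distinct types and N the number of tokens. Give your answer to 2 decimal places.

1.90

N = 10, V = 6.
√N = 3.162278
R = 6 / 3.162278 = 1.90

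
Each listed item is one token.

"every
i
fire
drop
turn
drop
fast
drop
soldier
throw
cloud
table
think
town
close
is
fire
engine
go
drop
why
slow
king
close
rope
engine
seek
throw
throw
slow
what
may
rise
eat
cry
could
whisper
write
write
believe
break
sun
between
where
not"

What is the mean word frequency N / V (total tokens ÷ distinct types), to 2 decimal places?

1.29

N = 45 tokens, V = 35 types.
Mean frequency = N / V = 45 / 35 = 1.29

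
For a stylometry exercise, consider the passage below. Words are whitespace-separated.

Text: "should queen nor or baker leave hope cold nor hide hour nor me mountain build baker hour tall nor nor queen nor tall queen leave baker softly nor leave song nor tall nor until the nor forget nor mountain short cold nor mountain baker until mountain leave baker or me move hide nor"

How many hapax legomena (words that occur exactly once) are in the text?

Frequencies: nor:13, baker:5, leave:4, mountain:4, queen:3, tall:3, or:2, cold:2, hide:2, hour:2, me:2, until:2, should:1, hope:1, build:1, softly:1, song:1, the:1, forget:1, short:1, … (1 more, each freq 1)
Hapax (freq=1): build, forget, hope, move, short, should, softly, song, the

9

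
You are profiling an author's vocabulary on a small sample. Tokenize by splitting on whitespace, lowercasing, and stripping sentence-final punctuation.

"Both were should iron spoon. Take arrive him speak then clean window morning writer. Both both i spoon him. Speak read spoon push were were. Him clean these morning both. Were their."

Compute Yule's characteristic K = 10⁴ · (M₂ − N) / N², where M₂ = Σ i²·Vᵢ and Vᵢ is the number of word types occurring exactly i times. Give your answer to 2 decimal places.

410.16

Frequencies: both:4, were:4, spoon:3, him:3, speak:2, clean:2, morning:2, should:1, iron:1, take:1, arrive:1, then:1, window:1, writer:1, i:1, read:1, push:1, these:1, their:1
N = 32. Frequency spectrum: V_1=12, V_2=3, V_3=2, V_4=2
M₂ = 1²·12 + 2²·3 + 3²·2 + 4²·2 = 74
K = 10000 × (74 − 32) / 32² = 410.16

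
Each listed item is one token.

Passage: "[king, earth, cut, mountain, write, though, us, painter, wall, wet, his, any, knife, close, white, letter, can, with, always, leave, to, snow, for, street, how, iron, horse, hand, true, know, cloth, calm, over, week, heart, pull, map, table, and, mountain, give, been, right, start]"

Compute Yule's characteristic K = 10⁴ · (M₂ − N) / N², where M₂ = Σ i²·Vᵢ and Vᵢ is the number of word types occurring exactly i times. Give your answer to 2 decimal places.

Frequencies: mountain:2, king:1, earth:1, cut:1, write:1, though:1, us:1, painter:1, wall:1, wet:1, his:1, any:1, knife:1, close:1, white:1, letter:1, can:1, with:1, always:1, leave:1, … (23 more, each freq 1)
N = 44. Frequency spectrum: V_1=42, V_2=1
M₂ = 1²·42 + 2²·1 = 46
K = 10000 × (46 − 44) / 44² = 10.33

10.33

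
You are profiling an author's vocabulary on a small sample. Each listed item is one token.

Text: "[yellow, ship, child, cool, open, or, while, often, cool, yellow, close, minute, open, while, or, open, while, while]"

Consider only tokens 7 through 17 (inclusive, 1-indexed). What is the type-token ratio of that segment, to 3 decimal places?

0.727

Segment tokens 7–17: while, often, cool, yellow, close, minute, open, while, or, open, while
Segment N = 11, segment V = 8.
TTR = 8 / 11 = 0.727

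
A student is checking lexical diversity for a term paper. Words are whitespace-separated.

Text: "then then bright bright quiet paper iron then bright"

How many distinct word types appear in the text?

5

Distinct types: {bright, iron, paper, quiet, then}
V = 5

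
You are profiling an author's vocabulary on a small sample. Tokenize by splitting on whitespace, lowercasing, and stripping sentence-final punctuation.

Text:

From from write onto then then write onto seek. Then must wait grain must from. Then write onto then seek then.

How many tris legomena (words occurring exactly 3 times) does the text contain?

3

Frequencies: then:6, from:3, write:3, onto:3, seek:2, must:2, wait:1, grain:1
Words with frequency 3: from, onto, write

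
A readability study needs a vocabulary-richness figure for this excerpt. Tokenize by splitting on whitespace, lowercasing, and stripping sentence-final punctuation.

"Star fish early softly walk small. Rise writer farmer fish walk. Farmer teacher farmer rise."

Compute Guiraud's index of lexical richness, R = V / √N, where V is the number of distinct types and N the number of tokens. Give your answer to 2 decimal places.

N = 15, V = 10.
√N = 3.872983
R = 10 / 3.872983 = 2.58

2.58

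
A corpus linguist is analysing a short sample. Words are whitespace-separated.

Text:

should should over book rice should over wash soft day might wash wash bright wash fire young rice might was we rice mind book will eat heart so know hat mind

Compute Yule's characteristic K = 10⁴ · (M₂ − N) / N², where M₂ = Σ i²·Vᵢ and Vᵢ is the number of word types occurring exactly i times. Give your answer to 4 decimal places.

Frequencies: wash:4, should:3, rice:3, over:2, book:2, might:2, mind:2, soft:1, day:1, bright:1, fire:1, young:1, was:1, we:1, will:1, eat:1, heart:1, so:1, know:1, hat:1
N = 31. Frequency spectrum: V_1=13, V_2=4, V_3=2, V_4=1
M₂ = 1²·13 + 2²·4 + 3²·2 + 4²·1 = 63
K = 10000 × (63 − 31) / 31² = 332.9865

332.9865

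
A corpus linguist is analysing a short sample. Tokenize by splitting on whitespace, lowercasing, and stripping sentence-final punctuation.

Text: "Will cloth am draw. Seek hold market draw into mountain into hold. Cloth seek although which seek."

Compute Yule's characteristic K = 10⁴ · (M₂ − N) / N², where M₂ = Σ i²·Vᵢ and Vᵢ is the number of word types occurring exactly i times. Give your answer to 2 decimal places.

Frequencies: seek:3, cloth:2, draw:2, hold:2, into:2, will:1, am:1, market:1, mountain:1, although:1, which:1
N = 17. Frequency spectrum: V_1=6, V_2=4, V_3=1
M₂ = 1²·6 + 2²·4 + 3²·1 = 31
K = 10000 × (31 − 17) / 17² = 484.43

484.43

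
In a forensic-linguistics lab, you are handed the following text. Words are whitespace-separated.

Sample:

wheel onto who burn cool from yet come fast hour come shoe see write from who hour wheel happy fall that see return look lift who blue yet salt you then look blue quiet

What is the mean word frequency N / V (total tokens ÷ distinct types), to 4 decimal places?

N = 34 tokens, V = 24 types.
Mean frequency = N / V = 34 / 24 = 1.4167

1.4167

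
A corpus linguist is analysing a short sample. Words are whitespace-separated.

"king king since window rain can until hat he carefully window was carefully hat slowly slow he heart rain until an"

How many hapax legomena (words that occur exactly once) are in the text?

Frequencies: king:2, window:2, rain:2, until:2, hat:2, he:2, carefully:2, since:1, can:1, was:1, slowly:1, slow:1, heart:1, an:1
Hapax (freq=1): an, can, heart, since, slow, slowly, was

7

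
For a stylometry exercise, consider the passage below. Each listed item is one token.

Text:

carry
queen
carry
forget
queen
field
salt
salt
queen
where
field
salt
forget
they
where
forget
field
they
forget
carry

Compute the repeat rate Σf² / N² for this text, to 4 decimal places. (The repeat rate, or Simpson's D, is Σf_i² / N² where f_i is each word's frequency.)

0.1500

Frequencies: forget:4, carry:3, queen:3, field:3, salt:3, where:2, they:2
Σf² = 60; N² = 400
Repeat rate = 60 / 400 = 0.1500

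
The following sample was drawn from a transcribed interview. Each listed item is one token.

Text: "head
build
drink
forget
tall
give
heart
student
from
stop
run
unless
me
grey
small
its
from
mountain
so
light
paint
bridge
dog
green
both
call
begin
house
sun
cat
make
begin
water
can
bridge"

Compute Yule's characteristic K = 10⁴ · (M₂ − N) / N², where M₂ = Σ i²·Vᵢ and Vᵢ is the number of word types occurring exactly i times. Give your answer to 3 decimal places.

48.980

Frequencies: from:2, bridge:2, begin:2, head:1, build:1, drink:1, forget:1, tall:1, give:1, heart:1, student:1, stop:1, run:1, unless:1, me:1, grey:1, small:1, its:1, mountain:1, so:1, … (12 more, each freq 1)
N = 35. Frequency spectrum: V_1=29, V_2=3
M₂ = 1²·29 + 2²·3 = 41
K = 10000 × (41 − 35) / 35² = 48.980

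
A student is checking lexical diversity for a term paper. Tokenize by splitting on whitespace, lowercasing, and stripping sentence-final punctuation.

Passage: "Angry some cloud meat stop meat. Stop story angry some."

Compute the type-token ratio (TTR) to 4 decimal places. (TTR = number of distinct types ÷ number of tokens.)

N = 10 tokens, V = 6 types.
TTR = V / N = 6 / 10 = 0.6000

0.6000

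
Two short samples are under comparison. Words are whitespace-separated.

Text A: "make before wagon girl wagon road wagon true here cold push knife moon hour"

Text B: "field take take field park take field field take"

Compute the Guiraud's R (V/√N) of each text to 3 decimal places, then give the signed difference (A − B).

A: V=12, N=14, R=3.207
B: V=3, N=9, R=1.000
Difference = 3.207 − 1.000 = 2.207

2.207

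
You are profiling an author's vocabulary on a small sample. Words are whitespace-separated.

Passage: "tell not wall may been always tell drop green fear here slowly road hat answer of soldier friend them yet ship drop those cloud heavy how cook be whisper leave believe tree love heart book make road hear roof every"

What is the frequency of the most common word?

2

Frequencies: tell:2, drop:2, road:2, not:1, wall:1, may:1, been:1, always:1, green:1, fear:1, here:1, slowly:1, hat:1, answer:1, of:1, soldier:1, friend:1, them:1, yet:1, ship:1, … (17 more, each freq 1)
Most common: 'tell' with frequency 2.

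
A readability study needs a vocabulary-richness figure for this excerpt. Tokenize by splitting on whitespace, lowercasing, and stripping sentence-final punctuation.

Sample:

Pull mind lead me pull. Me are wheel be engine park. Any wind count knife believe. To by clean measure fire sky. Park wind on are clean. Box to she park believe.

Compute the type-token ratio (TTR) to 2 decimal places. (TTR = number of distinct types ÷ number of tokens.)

0.72

N = 32 tokens, V = 23 types.
TTR = V / N = 23 / 32 = 0.72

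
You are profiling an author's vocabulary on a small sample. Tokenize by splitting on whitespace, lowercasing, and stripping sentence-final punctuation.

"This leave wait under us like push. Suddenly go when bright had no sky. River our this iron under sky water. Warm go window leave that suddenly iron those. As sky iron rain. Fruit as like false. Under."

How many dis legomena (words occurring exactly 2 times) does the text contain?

Frequencies: under:3, sky:3, iron:3, this:2, leave:2, like:2, suddenly:2, go:2, as:2, wait:1, us:1, push:1, when:1, bright:1, had:1, no:1, river:1, our:1, water:1, warm:1, … (6 more, each freq 1)
Words with frequency 2: as, go, leave, like, suddenly, this

6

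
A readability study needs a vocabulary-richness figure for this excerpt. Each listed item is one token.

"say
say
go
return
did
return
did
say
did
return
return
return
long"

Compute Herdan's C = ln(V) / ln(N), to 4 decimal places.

N = 13, V = 5.
ln(V) = 1.609438, ln(N) = 2.564949
C = 1.609438 / 2.564949 = 0.6275

0.6275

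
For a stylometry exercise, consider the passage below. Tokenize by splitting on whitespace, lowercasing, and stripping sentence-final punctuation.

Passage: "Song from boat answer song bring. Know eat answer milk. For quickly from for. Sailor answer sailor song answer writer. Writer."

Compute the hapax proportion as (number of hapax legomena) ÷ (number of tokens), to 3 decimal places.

0.286

Frequencies: answer:4, song:3, from:2, for:2, sailor:2, writer:2, boat:1, bring:1, know:1, eat:1, milk:1, quickly:1
Hapax count = 6; token count = 21.
Ratio = 6 / 21 = 0.286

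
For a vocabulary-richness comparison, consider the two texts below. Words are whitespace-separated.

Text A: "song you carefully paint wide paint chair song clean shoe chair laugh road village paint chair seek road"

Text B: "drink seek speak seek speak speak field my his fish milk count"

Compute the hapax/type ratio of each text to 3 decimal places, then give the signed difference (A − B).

-0.111

A: hapax=8, V=12, ratio=0.667
B: hapax=7, V=9, ratio=0.778
Difference = 0.667 − 0.778 = -0.111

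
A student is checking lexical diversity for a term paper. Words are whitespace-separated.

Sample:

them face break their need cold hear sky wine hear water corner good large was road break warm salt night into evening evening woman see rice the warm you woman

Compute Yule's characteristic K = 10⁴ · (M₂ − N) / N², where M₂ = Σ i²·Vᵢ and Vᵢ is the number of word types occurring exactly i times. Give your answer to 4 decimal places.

Frequencies: break:2, hear:2, warm:2, evening:2, woman:2, them:1, face:1, their:1, need:1, cold:1, sky:1, wine:1, water:1, corner:1, good:1, large:1, was:1, road:1, salt:1, night:1, … (5 more, each freq 1)
N = 30. Frequency spectrum: V_1=20, V_2=5
M₂ = 1²·20 + 2²·5 = 40
K = 10000 × (40 − 30) / 30² = 111.1111

111.1111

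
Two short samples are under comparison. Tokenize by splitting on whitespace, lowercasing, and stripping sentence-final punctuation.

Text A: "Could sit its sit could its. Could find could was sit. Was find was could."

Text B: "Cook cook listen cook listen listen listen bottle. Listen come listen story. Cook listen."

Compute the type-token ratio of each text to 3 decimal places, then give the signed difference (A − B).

-0.024

TTR(A) = 5/15 = 0.333
TTR(B) = 5/14 = 0.357
Difference = 0.333 − 0.357 = -0.024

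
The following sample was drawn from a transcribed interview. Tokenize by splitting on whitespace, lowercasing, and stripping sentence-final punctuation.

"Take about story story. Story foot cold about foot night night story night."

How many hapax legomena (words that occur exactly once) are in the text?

2

Frequencies: story:4, night:3, about:2, foot:2, take:1, cold:1
Hapax (freq=1): cold, take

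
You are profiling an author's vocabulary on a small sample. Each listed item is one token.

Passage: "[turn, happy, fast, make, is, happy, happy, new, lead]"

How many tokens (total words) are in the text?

9

Tokens: turn, happy, fast, make, is, happy, happy, new, lead
N = 9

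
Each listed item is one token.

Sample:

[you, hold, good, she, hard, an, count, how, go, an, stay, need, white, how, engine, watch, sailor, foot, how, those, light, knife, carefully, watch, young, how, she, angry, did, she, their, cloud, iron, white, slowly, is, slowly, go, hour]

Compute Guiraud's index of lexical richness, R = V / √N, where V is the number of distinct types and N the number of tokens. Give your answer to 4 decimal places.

N = 39, V = 29.
√N = 6.244998
R = 29 / 6.244998 = 4.6437

4.6437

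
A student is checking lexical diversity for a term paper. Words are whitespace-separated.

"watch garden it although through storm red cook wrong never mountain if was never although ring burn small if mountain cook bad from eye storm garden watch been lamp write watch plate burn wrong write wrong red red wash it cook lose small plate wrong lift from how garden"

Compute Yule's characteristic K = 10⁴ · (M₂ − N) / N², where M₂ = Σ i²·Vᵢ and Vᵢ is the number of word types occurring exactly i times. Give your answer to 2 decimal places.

241.57

Frequencies: wrong:4, watch:3, garden:3, red:3, cook:3, it:2, although:2, storm:2, never:2, mountain:2, if:2, burn:2, small:2, from:2, write:2, plate:2, through:1, was:1, ring:1, bad:1, … (7 more, each freq 1)
N = 49. Frequency spectrum: V_1=11, V_2=11, V_3=4, V_4=1
M₂ = 1²·11 + 2²·11 + 3²·4 + 4²·1 = 107
K = 10000 × (107 − 49) / 49² = 241.57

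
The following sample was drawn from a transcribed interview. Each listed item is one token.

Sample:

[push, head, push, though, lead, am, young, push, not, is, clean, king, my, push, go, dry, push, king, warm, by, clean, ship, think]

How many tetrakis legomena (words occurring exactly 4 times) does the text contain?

0

Frequencies: push:5, clean:2, king:2, head:1, though:1, lead:1, am:1, young:1, not:1, is:1, my:1, go:1, dry:1, warm:1, by:1, ship:1, think:1
Words with frequency 4: (none)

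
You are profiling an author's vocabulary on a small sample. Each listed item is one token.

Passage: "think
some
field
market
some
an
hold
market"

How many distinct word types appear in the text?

6

Distinct types: {an, field, hold, market, some, think}
V = 6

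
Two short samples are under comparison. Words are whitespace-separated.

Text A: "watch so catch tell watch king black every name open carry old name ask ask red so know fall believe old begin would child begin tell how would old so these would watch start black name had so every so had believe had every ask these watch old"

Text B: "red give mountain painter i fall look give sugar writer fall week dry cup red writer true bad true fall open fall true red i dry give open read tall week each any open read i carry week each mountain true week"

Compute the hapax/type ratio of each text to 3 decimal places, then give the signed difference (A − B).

A: hapax=10, V=23, ratio=0.435
B: hapax=8, V=20, ratio=0.400
Difference = 0.435 − 0.400 = 0.035

0.035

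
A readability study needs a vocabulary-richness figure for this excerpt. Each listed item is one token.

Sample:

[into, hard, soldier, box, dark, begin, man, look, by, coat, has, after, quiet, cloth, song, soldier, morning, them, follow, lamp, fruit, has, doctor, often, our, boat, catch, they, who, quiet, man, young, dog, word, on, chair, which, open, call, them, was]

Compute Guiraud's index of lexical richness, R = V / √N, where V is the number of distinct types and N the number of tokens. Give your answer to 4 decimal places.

N = 41, V = 36.
√N = 6.403124
R = 36 / 6.403124 = 5.6223

5.6223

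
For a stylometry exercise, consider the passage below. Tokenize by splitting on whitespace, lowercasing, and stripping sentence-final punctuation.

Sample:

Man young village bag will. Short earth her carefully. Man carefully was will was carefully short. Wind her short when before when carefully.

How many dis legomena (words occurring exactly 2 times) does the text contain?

5

Frequencies: carefully:4, short:3, man:2, will:2, her:2, was:2, when:2, young:1, village:1, bag:1, earth:1, wind:1, before:1
Words with frequency 2: her, man, was, when, will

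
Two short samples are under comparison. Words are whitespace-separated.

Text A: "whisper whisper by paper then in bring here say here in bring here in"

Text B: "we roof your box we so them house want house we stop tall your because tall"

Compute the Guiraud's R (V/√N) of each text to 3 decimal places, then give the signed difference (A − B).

A: V=8, N=14, R=2.138
B: V=11, N=16, R=2.750
Difference = 2.138 − 2.750 = -0.612

-0.612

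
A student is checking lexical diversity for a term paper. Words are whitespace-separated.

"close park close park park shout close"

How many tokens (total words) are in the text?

7

Tokens: close, park, close, park, park, shout, close
N = 7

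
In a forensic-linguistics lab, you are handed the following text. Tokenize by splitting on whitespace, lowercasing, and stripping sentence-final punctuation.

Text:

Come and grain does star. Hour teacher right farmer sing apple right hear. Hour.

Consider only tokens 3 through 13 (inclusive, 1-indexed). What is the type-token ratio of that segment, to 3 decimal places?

0.909

Segment tokens 3–13: grain, does, star, hour, teacher, right, farmer, sing, apple, right, hear
Segment N = 11, segment V = 10.
TTR = 10 / 11 = 0.909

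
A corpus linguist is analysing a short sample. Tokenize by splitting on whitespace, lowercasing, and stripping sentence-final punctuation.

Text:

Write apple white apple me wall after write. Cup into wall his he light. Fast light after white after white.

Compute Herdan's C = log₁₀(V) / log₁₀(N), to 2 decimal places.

N = 20, V = 12.
log₁₀(V) = 1.079181, log₁₀(N) = 1.301030
C = 1.079181 / 1.301030 = 0.83

0.83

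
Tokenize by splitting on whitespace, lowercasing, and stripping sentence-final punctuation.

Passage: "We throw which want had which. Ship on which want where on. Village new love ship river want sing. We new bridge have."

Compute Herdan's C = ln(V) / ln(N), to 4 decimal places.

N = 23, V = 15.
ln(V) = 2.708050, ln(N) = 3.135494
C = 2.708050 / 3.135494 = 0.8637

0.8637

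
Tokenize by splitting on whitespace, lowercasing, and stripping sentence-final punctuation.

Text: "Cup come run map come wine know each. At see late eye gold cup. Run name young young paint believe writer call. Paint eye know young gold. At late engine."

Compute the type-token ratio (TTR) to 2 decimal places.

0.63

N = 30 tokens, V = 19 types.
TTR = V / N = 19 / 30 = 0.63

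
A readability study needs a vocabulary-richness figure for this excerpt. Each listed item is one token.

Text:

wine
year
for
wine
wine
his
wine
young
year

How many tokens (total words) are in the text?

9

Tokens: wine, year, for, wine, wine, his, wine, young, year
N = 9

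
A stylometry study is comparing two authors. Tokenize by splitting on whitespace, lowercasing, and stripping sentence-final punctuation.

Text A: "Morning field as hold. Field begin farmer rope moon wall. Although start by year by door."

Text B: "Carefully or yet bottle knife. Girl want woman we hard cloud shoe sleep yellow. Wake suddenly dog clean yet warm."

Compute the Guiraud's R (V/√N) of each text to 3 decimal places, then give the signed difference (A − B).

-0.749

A: V=14, N=16, R=3.500
B: V=19, N=20, R=4.249
Difference = 3.500 − 4.249 = -0.749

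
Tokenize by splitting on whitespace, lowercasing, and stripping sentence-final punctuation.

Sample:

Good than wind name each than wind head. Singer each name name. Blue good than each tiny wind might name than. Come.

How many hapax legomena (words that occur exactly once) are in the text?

Frequencies: than:4, name:4, wind:3, each:3, good:2, head:1, singer:1, blue:1, tiny:1, might:1, come:1
Hapax (freq=1): blue, come, head, might, singer, tiny

6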